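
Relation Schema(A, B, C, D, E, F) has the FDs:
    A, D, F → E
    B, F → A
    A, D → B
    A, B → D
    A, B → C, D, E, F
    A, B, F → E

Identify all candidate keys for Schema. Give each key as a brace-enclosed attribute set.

{A, B}⁺ = {A, B, C, D, E, F}, which is every attribute, so {A, B} is a candidate key.
{A, D}⁺ = {A, B, C, D, E, F}, which is every attribute, so {A, D} is a candidate key.
{B, F}⁺ = {A, B, C, D, E, F}, which is every attribute, so {B, F} is a candidate key.
No proper subset of any of these is a key, and no other minimal superkey exists.

{A, B}, {A, D}, {B, F}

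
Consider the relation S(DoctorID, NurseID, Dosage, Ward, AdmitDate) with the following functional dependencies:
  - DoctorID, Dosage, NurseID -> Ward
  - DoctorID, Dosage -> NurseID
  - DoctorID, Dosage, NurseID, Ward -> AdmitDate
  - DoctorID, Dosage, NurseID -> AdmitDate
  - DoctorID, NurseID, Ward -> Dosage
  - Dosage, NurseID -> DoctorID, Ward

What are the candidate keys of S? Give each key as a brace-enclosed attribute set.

{DoctorID, Dosage}, {DoctorID, NurseID, Ward}, {Dosage, NurseID}

{DoctorID, Dosage}⁺ = {AdmitDate, DoctorID, Dosage, NurseID, Ward}, which is every attribute, so {DoctorID, Dosage} is a candidate key.
{Dosage, NurseID}⁺ = {AdmitDate, DoctorID, Dosage, NurseID, Ward}, which is every attribute, so {Dosage, NurseID} is a candidate key.
{DoctorID, NurseID, Ward}⁺ = {AdmitDate, DoctorID, Dosage, NurseID, Ward}, which is every attribute, so {DoctorID, NurseID, Ward} is a candidate key.
No proper subset of any of these is a key, and no other minimal superkey exists.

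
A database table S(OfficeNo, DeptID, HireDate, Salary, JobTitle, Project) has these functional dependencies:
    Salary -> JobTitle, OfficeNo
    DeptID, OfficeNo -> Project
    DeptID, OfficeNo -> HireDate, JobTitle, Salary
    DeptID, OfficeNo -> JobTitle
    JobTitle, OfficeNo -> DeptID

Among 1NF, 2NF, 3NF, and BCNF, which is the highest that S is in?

BCNF

Candidate keys: {DeptID, OfficeNo}, {JobTitle, OfficeNo}, {Salary}. Prime attributes: {DeptID, JobTitle, OfficeNo, Salary}.
Every FD has a superkey on the left, so the relation is in BCNF.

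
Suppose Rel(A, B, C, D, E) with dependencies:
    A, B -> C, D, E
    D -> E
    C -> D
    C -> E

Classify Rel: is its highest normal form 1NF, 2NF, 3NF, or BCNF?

2NF

Candidate key: {A, B}. Prime attributes: {A, B}.
D -> E: {D}⁺ = {D, E}, which is not all of the attributes, so the left side is not a superkey — BCNF is violated.
Because {E} is non-prime and the left side of D -> E is not a superkey, the relation is not in 3NF.
Checking every proper subset of each key, none determines a non-prime attribute — 2NF is satisfied.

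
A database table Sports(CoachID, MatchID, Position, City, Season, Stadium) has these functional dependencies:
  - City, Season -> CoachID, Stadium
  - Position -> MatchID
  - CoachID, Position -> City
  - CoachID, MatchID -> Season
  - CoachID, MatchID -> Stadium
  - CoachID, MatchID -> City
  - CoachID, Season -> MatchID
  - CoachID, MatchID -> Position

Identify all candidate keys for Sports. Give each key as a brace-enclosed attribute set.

{City, Season}⁺ = {City, CoachID, MatchID, Position, Season, Stadium} — all of the relation — so {City, Season} is a candidate key.
{CoachID, MatchID}⁺ = {City, CoachID, MatchID, Position, Season, Stadium} — all of the relation — so {CoachID, MatchID} is a candidate key.
{CoachID, Position}⁺ = {City, CoachID, MatchID, Position, Season, Stadium} — all of the relation — so {CoachID, Position} is a candidate key.
{CoachID, Season}⁺ = {City, CoachID, MatchID, Position, Season, Stadium} — all of the relation — so {CoachID, Season} is a candidate key.
Any other superkey properly contains one of these, so there are no further candidate keys.

{City, Season}, {CoachID, MatchID}, {CoachID, Position}, {CoachID, Season}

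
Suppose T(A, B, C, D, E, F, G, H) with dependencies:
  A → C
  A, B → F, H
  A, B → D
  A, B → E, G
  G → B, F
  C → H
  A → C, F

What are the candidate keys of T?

Attributes never on any right-hand side: {A} — every candidate key must contain it.
Closure of {A, B} is {A, B, C, D, E, F, G, H}, the whole schema; {A, B} is a candidate key.
Closure of {A, G} is {A, B, C, D, E, F, G, H}, the whole schema; {A, G} is a candidate key.
These are minimal and exhaustive — every other superkey contains one of them.

{A, B}, {A, G}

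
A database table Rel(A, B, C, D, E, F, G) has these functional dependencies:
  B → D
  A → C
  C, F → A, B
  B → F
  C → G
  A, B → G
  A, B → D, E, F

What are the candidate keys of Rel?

{A, B}, {A, F}, {B, C}, {C, F}

{A, B}⁺ = {A, B, C, D, E, F, G} — all of the relation — so {A, B} is a candidate key.
{A, F}⁺ = {A, B, C, D, E, F, G} — all of the relation — so {A, F} is a candidate key.
{B, C}⁺ = {A, B, C, D, E, F, G} — all of the relation — so {B, C} is a candidate key.
{C, F}⁺ = {A, B, C, D, E, F, G} — all of the relation — so {C, F} is a candidate key.
No proper subset of any of these is a key, and no other minimal superkey exists.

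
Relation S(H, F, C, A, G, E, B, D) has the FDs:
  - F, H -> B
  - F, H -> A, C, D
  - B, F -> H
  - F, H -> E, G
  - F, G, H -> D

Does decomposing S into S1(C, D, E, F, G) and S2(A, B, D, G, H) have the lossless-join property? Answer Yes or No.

No

Common attributes: {D, G}; their closure is {D, G}.
The closure covers neither S1 nor S2 entirely; the join is not lossless.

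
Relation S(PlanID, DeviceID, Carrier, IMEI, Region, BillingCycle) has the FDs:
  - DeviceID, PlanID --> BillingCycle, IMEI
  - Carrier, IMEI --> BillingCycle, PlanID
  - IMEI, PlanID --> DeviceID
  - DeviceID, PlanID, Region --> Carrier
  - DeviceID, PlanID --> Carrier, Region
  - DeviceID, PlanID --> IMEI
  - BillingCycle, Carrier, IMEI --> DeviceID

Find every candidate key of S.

{Carrier, IMEI}, {DeviceID, PlanID}, {IMEI, PlanID}

{Carrier, IMEI}⁺ = {BillingCycle, Carrier, DeviceID, IMEI, PlanID, Region} — all of the relation — so {Carrier, IMEI} is a candidate key.
{DeviceID, PlanID}⁺ = {BillingCycle, Carrier, DeviceID, IMEI, PlanID, Region} — all of the relation — so {DeviceID, PlanID} is a candidate key.
{IMEI, PlanID}⁺ = {BillingCycle, Carrier, DeviceID, IMEI, PlanID, Region} — all of the relation — so {IMEI, PlanID} is a candidate key.
No proper subset of any of these is a key, and no other minimal superkey exists.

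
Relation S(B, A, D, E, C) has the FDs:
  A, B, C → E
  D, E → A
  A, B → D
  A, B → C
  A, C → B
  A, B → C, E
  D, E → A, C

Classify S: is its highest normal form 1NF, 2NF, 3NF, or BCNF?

BCNF

Candidate keys: {A, B}, {A, C}, {D, E}. Prime attributes: {A, B, C, D, E}.
The left-hand side of every FD is a superkey, so BCNF is satisfied.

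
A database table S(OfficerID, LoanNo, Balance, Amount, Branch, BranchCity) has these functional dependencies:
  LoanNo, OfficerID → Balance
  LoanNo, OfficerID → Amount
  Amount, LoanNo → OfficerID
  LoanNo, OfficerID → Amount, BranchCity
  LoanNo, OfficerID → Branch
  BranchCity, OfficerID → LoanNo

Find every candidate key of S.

{Amount, LoanNo}, {BranchCity, OfficerID}, {LoanNo, OfficerID}

{Amount, LoanNo}⁺ = {Amount, Balance, Branch, BranchCity, LoanNo, OfficerID} — all of the relation — so {Amount, LoanNo} is a candidate key.
{BranchCity, OfficerID}⁺ = {Amount, Balance, Branch, BranchCity, LoanNo, OfficerID} — all of the relation — so {BranchCity, OfficerID} is a candidate key.
{LoanNo, OfficerID}⁺ = {Amount, Balance, Branch, BranchCity, LoanNo, OfficerID} — all of the relation — so {LoanNo, OfficerID} is a candidate key.
Any other superkey properly contains one of these, so there are no further candidate keys.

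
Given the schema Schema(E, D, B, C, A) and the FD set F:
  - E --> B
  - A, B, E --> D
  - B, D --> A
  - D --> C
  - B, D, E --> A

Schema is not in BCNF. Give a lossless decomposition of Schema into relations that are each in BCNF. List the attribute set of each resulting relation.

Candidate keys of the original relation: {A, E}, {D, E}.
Within {A, B, C, D, E}: {E}⁺ ∩ {A, B, C, D, E} = {B, E}, not the whole set, so E --> B violates BCNF; decompose into {B, E} and {A, C, D, E}.
{B, E} has no BCNF violation.
Within {A, C, D, E}: {D}⁺ ∩ {A, C, D, E} = {C, D}, not the whole set, so D --> C violates BCNF; decompose into {C, D} and {A, D, E}.
{C, D} has no BCNF violation.
{A, D, E} has no BCNF violation.

{A, D, E}; {B, E}; {C, D}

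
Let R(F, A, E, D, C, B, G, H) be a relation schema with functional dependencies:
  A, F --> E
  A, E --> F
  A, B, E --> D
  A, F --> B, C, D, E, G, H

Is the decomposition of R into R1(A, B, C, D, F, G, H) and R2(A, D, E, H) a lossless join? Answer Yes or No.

No

R1 ∩ R2 = {A, D, H}; its closure under F is {A, D, H}.
R1 ⊄ {A, D, H} and R2 ⊄ {A, D, H}, so the split is lossy.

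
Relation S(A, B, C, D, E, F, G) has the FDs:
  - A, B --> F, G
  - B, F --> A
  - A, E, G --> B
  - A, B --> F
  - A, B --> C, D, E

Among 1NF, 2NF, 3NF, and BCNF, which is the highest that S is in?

BCNF

Candidate keys: {A, B}, {A, E, G}, {B, F}. Prime attributes: {A, B, E, F, G}.
Each dependency's left side is a superkey — BCNF holds.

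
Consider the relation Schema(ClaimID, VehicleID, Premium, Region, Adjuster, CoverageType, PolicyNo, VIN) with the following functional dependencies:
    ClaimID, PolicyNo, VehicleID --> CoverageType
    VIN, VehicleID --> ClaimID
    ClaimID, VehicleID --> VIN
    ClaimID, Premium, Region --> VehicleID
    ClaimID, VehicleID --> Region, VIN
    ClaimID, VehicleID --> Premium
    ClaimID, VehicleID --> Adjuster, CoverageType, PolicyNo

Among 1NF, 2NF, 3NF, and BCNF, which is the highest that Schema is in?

BCNF

Candidate keys: {ClaimID, Premium, Region}, {ClaimID, VehicleID}, {VIN, VehicleID}. Prime attributes: {ClaimID, Premium, Region, VIN, VehicleID}.
The left-hand side of every FD is a superkey, so BCNF is satisfied.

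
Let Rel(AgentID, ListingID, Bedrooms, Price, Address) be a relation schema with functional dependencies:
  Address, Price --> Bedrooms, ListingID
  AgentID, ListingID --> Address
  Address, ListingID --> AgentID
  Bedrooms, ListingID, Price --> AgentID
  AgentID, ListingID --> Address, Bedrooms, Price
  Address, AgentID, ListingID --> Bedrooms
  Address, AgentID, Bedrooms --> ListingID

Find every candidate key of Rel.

{Address, AgentID, Bedrooms}, {Address, ListingID}, {Address, Price}, {AgentID, ListingID}, {Bedrooms, ListingID, Price}

{Address, ListingID} is a candidate key since {Address, ListingID}⁺ = {Address, AgentID, Bedrooms, ListingID, Price} covers every attribute.
{Address, Price} is a candidate key since {Address, Price}⁺ = {Address, AgentID, Bedrooms, ListingID, Price} covers every attribute.
{AgentID, ListingID} is a candidate key since {AgentID, ListingID}⁺ = {Address, AgentID, Bedrooms, ListingID, Price} covers every attribute.
{Address, AgentID, Bedrooms} is a candidate key since {Address, AgentID, Bedrooms}⁺ = {Address, AgentID, Bedrooms, ListingID, Price} covers every attribute.
{Bedrooms, ListingID, Price} is a candidate key since {Bedrooms, ListingID, Price}⁺ = {Address, AgentID, Bedrooms, ListingID, Price} covers every attribute.
Any other superkey properly contains one of these, so there are no further candidate keys.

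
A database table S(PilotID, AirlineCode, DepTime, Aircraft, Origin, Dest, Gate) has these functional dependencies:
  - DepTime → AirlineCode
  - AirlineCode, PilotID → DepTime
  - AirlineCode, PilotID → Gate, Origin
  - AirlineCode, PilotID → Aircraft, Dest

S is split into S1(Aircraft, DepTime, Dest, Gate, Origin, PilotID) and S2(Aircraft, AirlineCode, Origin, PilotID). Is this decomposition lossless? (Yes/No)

The shared attributes are {Aircraft, Origin, PilotID} and {Aircraft, Origin, PilotID}⁺ = {Aircraft, Origin, PilotID}.
Neither S1 nor S2 is contained in that closure, so the decomposition is lossy.

No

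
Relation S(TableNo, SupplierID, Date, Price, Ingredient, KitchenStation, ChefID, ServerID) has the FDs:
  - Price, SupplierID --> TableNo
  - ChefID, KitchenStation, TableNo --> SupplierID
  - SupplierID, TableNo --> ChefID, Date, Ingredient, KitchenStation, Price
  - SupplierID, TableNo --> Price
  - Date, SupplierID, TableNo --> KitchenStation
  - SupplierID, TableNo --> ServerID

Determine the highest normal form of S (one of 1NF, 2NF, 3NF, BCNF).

Candidate keys: {ChefID, KitchenStation, TableNo}, {Price, SupplierID}, {SupplierID, TableNo}. Prime attributes: {ChefID, KitchenStation, Price, SupplierID, TableNo}.
Every FD has a superkey on the left, so the relation is in BCNF.

BCNF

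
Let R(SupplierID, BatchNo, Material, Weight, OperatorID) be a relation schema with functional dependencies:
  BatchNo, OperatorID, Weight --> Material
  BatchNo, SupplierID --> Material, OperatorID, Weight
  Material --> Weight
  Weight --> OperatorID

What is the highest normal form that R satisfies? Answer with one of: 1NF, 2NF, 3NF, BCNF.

Candidate key: {BatchNo, SupplierID}. Prime attributes: {BatchNo, SupplierID}.
BatchNo, OperatorID, Weight --> Material: {BatchNo, OperatorID, Weight}⁺ = {BatchNo, Material, OperatorID, Weight}, which is not all of the attributes, so the left side is not a superkey — BCNF is violated.
Because {Material} is non-prime and the left side of BatchNo, OperatorID, Weight --> Material is not a superkey, the relation is not in 3NF.
No non-prime attribute depends on a proper subset of any candidate key, so 2NF holds.

2NF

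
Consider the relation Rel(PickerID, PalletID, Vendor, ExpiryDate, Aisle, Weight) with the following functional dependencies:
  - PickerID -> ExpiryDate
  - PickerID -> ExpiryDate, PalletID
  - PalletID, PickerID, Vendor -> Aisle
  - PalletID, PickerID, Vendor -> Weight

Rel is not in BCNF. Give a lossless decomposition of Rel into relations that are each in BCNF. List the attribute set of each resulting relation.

{Aisle, PickerID, Vendor, Weight}; {ExpiryDate, PalletID, PickerID}

Candidate key of the original relation: {PickerID, Vendor}.
{Aisle, ExpiryDate, PalletID, PickerID, Vendor, Weight}: {PickerID} determines {ExpiryDate, PalletID, PickerID} here but is not a superkey — split on PickerID -> ExpiryDate, PalletID, giving {ExpiryDate, PalletID, PickerID} and {Aisle, PickerID, Vendor, Weight}.
{ExpiryDate, PalletID, PickerID} is in BCNF.
{Aisle, PickerID, Vendor, Weight} is in BCNF.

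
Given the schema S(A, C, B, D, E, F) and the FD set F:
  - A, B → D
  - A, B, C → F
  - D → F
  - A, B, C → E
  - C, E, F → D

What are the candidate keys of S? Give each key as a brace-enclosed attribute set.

{A, B, C}

{A, B, C} never appear on the right of any FD, so every key must include all of them.
{A, B, C}⁺ = {A, B, C, D, E, F} — all of the relation — so {A, B, C} is a candidate key.
No smaller or unrelated set reaches every attribute, so there are no other keys.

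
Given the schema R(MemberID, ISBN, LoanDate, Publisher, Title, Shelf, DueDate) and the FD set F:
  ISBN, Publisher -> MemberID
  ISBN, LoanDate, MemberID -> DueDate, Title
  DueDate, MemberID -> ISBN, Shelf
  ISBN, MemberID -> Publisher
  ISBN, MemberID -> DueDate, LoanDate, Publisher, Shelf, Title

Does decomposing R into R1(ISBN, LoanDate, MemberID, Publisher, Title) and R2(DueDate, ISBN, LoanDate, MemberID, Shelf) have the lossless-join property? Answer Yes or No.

Yes

The shared attributes are {ISBN, LoanDate, MemberID} and {ISBN, LoanDate, MemberID}⁺ = {DueDate, ISBN, LoanDate, MemberID, Publisher, Shelf, Title}.
Since R1 ⊆ {DueDate, ISBN, LoanDate, MemberID, Publisher, Shelf, Title}, the intersection is a superkey of R1; the decomposition is lossless.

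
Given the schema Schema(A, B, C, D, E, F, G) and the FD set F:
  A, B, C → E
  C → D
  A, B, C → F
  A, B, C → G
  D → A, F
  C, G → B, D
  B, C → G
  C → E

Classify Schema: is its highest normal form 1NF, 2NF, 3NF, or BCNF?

1NF

Candidate keys: {B, C}, {C, G}. Prime attributes: {B, C, G}.
For C → D we have {C}⁺ = {A, C, D, E, F}; {C} is not a superkey, so BCNF fails.
Because {D} is non-prime and the left side of C → D is not a superkey, the relation is not in 3NF.
Since {C} ⊂ {B, C} and {C}⁺ ⊇ {A, D, E, F} with {A, D, E, F} non-prime, there is a partial dependency; 2NF fails.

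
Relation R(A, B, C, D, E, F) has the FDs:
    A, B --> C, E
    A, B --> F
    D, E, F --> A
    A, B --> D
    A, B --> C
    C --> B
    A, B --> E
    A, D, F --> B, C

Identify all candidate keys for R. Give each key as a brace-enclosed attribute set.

{A, B} is a candidate key since {A, B}⁺ = {A, B, C, D, E, F} covers every attribute.
{A, C} is a candidate key since {A, C}⁺ = {A, B, C, D, E, F} covers every attribute.
{A, D, F} is a candidate key since {A, D, F}⁺ = {A, B, C, D, E, F} covers every attribute.
{D, E, F} is a candidate key since {D, E, F}⁺ = {A, B, C, D, E, F} covers every attribute.
No proper subset of any of these is a key, and no other minimal superkey exists.

{A, B}, {A, C}, {A, D, F}, {D, E, F}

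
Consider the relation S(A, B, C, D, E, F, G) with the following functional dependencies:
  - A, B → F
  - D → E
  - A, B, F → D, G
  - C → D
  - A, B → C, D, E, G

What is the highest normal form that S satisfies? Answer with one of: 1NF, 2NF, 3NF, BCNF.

Candidate key: {A, B}. Prime attributes: {A, B}.
For D → E we have {D}⁺ = {D, E}; {D} is not a superkey, so BCNF fails.
D → E determines the non-prime attribute {E} from a non-superkey — 3NF is violated.
No proper subset of a key has a non-prime attribute in its closure, so there is no partial dependency; 2NF holds.

2NF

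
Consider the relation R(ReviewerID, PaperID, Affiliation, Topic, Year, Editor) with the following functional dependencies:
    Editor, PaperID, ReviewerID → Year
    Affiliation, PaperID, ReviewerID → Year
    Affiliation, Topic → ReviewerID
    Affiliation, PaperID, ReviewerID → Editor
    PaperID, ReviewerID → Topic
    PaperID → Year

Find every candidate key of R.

Attributes never on any right-hand side: {Affiliation, PaperID} — every candidate key must contain all of them.
{Affiliation, PaperID, ReviewerID}⁺ = {Affiliation, Editor, PaperID, ReviewerID, Topic, Year}, which is every attribute, so {Affiliation, PaperID, ReviewerID} is a candidate key.
{Affiliation, PaperID, Topic}⁺ = {Affiliation, Editor, PaperID, ReviewerID, Topic, Year}, which is every attribute, so {Affiliation, PaperID, Topic} is a candidate key.
Any other superkey properly contains one of these, so there are no further candidate keys.

{Affiliation, PaperID, ReviewerID}, {Affiliation, PaperID, Topic}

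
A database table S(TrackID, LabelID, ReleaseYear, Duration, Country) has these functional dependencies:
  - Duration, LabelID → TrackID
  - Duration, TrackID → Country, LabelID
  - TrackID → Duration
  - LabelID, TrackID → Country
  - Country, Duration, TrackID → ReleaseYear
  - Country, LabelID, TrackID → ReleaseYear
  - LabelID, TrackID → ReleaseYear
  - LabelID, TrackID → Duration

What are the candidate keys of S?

{Duration, LabelID}, {TrackID}

{TrackID}⁺ = {Country, Duration, LabelID, ReleaseYear, TrackID}, which is every attribute, so {TrackID} is a candidate key.
{Duration, LabelID}⁺ = {Country, Duration, LabelID, ReleaseYear, TrackID}, which is every attribute, so {Duration, LabelID} is a candidate key.
No proper subset of any of these is a key, and no other minimal superkey exists.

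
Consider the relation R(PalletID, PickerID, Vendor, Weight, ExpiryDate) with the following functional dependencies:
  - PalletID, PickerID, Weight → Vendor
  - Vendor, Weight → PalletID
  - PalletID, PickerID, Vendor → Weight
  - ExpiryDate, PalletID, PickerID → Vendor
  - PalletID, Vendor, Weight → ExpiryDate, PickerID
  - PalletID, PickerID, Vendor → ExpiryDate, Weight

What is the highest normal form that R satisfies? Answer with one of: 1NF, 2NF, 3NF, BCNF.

Candidate keys: {ExpiryDate, PalletID, PickerID}, {PalletID, PickerID, Vendor}, {PalletID, PickerID, Weight}, {Vendor, Weight}. Prime attributes: {ExpiryDate, PalletID, PickerID, Vendor, Weight}.
Each dependency's left side is a superkey — BCNF holds.

BCNF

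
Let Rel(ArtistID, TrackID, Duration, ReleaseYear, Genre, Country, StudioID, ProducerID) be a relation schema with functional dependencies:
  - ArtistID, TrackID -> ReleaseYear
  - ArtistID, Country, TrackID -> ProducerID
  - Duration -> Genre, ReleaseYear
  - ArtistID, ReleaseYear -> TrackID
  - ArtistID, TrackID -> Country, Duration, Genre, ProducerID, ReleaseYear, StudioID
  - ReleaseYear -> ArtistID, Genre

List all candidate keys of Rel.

{ArtistID, TrackID}, {Duration}, {ReleaseYear}

{Duration}⁺ = {ArtistID, Country, Duration, Genre, ProducerID, ReleaseYear, StudioID, TrackID} — all of the relation — so {Duration} is a candidate key.
{ReleaseYear}⁺ = {ArtistID, Country, Duration, Genre, ProducerID, ReleaseYear, StudioID, TrackID} — all of the relation — so {ReleaseYear} is a candidate key.
{ArtistID, TrackID}⁺ = {ArtistID, Country, Duration, Genre, ProducerID, ReleaseYear, StudioID, TrackID} — all of the relation — so {ArtistID, TrackID} is a candidate key.
These are minimal and exhaustive — every other superkey contains one of them.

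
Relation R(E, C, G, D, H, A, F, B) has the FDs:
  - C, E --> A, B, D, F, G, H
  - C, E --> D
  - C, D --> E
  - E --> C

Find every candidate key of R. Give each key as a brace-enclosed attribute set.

{E} is a candidate key since {E}⁺ = {A, B, C, D, E, F, G, H} covers every attribute.
{C, D} is a candidate key since {C, D}⁺ = {A, B, C, D, E, F, G, H} covers every attribute.
These are minimal and exhaustive — every other superkey contains one of them.

{C, D}, {E}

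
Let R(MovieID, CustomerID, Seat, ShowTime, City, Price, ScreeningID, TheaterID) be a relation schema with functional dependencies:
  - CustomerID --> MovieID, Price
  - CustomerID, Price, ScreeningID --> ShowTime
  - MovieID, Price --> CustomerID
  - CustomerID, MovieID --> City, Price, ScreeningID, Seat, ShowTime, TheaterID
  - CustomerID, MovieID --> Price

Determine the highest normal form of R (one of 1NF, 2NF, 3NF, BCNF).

BCNF

Candidate keys: {CustomerID}, {MovieID, Price}. Prime attributes: {CustomerID, MovieID, Price}.
Each dependency's left side is a superkey — BCNF holds.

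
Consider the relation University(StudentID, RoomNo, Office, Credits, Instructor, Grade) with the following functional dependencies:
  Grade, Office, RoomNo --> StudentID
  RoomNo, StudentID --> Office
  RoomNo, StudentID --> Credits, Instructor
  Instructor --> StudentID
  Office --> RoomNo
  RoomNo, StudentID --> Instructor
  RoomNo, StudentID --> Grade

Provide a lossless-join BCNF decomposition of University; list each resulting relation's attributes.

{Credits, Grade, Instructor, Office}; {Instructor, StudentID}; {Office, RoomNo}

Candidate keys of the original relation: {Grade, Office}, {Instructor, Office}, {Instructor, RoomNo}, {Office, StudentID}, {RoomNo, StudentID}.
{Credits, Grade, Instructor, Office, RoomNo, StudentID}: {Instructor} determines {Instructor, StudentID} here but is not a superkey — split on Instructor --> StudentID, giving {Instructor, StudentID} and {Credits, Grade, Instructor, Office, RoomNo}.
{Instructor, StudentID}: every determinant is a superkey — BCNF.
{Credits, Grade, Instructor, Office, RoomNo}: {Office} determines {Office, RoomNo} here but is not a superkey — split on Office --> RoomNo, giving {Office, RoomNo} and {Credits, Grade, Instructor, Office}.
{Office, RoomNo}: every determinant is a superkey — BCNF.
{Credits, Grade, Instructor, Office}: every determinant is a superkey — BCNF.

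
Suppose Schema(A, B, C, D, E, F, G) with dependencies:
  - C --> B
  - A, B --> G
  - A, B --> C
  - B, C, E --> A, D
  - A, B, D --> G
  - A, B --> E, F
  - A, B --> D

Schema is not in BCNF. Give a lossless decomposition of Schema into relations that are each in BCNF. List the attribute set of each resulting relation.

Candidate keys of the original relation: {A, B}, {A, C}, {C, E}.
{A, B, C, D, E, F, G}: {C} determines {B, C} here but is not a superkey — split on C --> B, giving {B, C} and {A, C, D, E, F, G}.
{B, C} has no BCNF violation.
{A, C, D, E, F, G} has no BCNF violation.

{A, C, D, E, F, G}; {B, C}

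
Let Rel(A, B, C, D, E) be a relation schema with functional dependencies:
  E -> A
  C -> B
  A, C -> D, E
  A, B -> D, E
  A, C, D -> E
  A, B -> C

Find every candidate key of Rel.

{A, B}, {A, C}, {B, E}, {C, E}

{A, B}⁺ = {A, B, C, D, E} — all of the relation — so {A, B} is a candidate key.
{A, C}⁺ = {A, B, C, D, E} — all of the relation — so {A, C} is a candidate key.
{B, E}⁺ = {A, B, C, D, E} — all of the relation — so {B, E} is a candidate key.
{C, E}⁺ = {A, B, C, D, E} — all of the relation — so {C, E} is a candidate key.
No proper subset of any of these is a key, and no other minimal superkey exists.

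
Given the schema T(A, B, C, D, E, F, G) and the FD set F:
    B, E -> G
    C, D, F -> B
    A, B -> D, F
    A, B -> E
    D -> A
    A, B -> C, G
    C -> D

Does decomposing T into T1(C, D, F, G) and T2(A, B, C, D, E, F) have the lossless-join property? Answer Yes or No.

The shared attributes are {C, D, F} and {C, D, F}⁺ = {A, B, C, D, E, F, G}.
Since T1 ⊆ {A, B, C, D, E, F, G}, the intersection is a superkey of T1; the decomposition is lossless.

Yes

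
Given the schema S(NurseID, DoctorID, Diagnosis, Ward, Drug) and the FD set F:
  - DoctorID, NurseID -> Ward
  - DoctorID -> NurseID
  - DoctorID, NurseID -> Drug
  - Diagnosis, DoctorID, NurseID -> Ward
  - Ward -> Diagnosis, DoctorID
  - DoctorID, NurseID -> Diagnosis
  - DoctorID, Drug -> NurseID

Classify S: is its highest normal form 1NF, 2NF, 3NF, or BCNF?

BCNF

Candidate keys: {DoctorID}, {Ward}. Prime attributes: {DoctorID, Ward}.
The left-hand side of every FD is a superkey, so BCNF is satisfied.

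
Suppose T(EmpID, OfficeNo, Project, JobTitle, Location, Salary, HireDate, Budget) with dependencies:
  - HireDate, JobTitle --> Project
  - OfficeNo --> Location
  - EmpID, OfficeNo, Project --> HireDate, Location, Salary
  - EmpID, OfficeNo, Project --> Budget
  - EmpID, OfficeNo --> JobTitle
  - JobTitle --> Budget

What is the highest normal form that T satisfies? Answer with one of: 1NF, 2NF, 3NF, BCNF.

1NF

Candidate keys: {EmpID, HireDate, OfficeNo}, {EmpID, OfficeNo, Project}. Prime attributes: {EmpID, HireDate, OfficeNo, Project}.
HireDate, JobTitle --> Project: {HireDate, JobTitle}⁺ = {Budget, HireDate, JobTitle, Project}, which is not all of the attributes, so the left side is not a superkey — BCNF is violated.
Because {Location} is non-prime and the left side of OfficeNo --> Location is not a superkey, the relation is not in 3NF.
Since {OfficeNo} ⊂ {EmpID, HireDate, OfficeNo} and {OfficeNo}⁺ ⊇ {Location} with {Location} non-prime, there is a partial dependency; 2NF fails.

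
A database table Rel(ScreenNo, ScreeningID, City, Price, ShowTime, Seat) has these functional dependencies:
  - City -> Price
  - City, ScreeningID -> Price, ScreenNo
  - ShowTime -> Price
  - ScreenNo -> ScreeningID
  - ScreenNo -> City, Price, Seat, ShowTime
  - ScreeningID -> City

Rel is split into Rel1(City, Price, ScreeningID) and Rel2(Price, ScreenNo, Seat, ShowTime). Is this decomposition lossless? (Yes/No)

No

The shared attributes are {Price} and {Price}⁺ = {Price}.
Rel1 ⊄ {Price} and Rel2 ⊄ {Price}, so the split is lossy.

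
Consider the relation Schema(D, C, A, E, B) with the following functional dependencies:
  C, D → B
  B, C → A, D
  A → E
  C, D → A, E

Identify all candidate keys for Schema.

Attributes never on any right-hand side: {C} — every candidate key must contain it.
{B, C}⁺ = {A, B, C, D, E}, which is every attribute, so {B, C} is a candidate key.
{C, D}⁺ = {A, B, C, D, E}, which is every attribute, so {C, D} is a candidate key.
No proper subset of any of these is a key, and no other minimal superkey exists.

{B, C}, {C, D}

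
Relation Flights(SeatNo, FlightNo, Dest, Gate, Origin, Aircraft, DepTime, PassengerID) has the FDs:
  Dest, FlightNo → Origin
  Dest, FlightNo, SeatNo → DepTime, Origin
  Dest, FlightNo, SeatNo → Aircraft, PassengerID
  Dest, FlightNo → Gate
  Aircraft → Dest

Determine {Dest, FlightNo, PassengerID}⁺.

Start with {Dest, FlightNo, PassengerID}.
Dest, FlightNo → Origin applies; add {Origin} → now {Dest, FlightNo, Origin, PassengerID}.
Dest, FlightNo → Gate applies; add {Gate} → now {Dest, FlightNo, Gate, Origin, PassengerID}.
No further FD applies.

{Dest, FlightNo, Gate, Origin, PassengerID}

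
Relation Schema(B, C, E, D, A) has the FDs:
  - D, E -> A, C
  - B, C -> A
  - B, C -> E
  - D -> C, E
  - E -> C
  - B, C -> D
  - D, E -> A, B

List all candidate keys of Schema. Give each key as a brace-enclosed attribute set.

{B, C}, {B, E}, {D}

{D}⁺ = {A, B, C, D, E} — all of the relation — so {D} is a candidate key.
{B, C}⁺ = {A, B, C, D, E} — all of the relation — so {B, C} is a candidate key.
{B, E}⁺ = {A, B, C, D, E} — all of the relation — so {B, E} is a candidate key.
Any other superkey properly contains one of these, so there are no further candidate keys.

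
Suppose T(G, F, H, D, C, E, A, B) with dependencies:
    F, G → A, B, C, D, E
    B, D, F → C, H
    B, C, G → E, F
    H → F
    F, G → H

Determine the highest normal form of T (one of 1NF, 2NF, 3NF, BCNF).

Candidate keys: {B, C, G}, {F, G}, {G, H}. Prime attributes: {B, C, F, G, H}.
For B, D, F → C, H we have {B, D, F}⁺ = {B, C, D, F, H}; {B, D, F} is not a superkey, so BCNF fails.
Its right-hand attributes {C, H} are all prime, as are those of every other non-superkey FD — the relation is in 3NF.

3NF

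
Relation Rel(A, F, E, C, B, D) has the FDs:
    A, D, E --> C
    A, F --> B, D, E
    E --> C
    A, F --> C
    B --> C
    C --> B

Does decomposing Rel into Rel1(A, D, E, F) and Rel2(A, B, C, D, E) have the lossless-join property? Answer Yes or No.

The shared attributes are {A, D, E} and {A, D, E}⁺ = {A, B, C, D, E}.
This includes all of Rel2, so the common attributes are a superkey of Rel2 — the join is lossless.

Yes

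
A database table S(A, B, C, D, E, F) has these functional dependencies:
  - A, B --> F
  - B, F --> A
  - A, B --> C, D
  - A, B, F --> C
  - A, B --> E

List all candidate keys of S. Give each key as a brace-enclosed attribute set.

{B} never appears on the right of any FD, so every key must include it.
{A, B}⁺ = {A, B, C, D, E, F}, which is every attribute, so {A, B} is a candidate key.
{B, F}⁺ = {A, B, C, D, E, F}, which is every attribute, so {B, F} is a candidate key.
These are minimal and exhaustive — every other superkey contains one of them.

{A, B}, {B, F}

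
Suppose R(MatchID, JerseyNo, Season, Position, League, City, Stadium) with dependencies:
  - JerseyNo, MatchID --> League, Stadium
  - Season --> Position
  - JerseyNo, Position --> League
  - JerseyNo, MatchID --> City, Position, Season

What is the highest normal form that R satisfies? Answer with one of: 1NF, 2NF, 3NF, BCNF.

Candidate key: {JerseyNo, MatchID}. Prime attributes: {JerseyNo, MatchID}.
Season --> Position breaks BCNF: {Season}⁺ = {Position, Season}, so {Season} is not a superkey.
Season --> Position determines the non-prime attribute {Position} from a non-superkey — 3NF is violated.
Checking every proper subset of each key, none determines a non-prime attribute — 2NF is satisfied.

2NF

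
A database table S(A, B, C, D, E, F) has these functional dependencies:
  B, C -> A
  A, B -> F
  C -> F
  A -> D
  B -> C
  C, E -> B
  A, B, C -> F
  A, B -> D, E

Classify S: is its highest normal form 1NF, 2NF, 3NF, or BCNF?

Candidate keys: {B}, {C, E}. Prime attributes: {B, C, E}.
For C -> F we have {C}⁺ = {C, F}; {C} is not a superkey, so BCNF fails.
C -> F determines the non-prime attribute {F} from a non-superkey — 3NF is violated.
Since {C} ⊂ {C, E} and {C}⁺ ⊇ {F} with {F} non-prime, there is a partial dependency; 2NF fails.

1NF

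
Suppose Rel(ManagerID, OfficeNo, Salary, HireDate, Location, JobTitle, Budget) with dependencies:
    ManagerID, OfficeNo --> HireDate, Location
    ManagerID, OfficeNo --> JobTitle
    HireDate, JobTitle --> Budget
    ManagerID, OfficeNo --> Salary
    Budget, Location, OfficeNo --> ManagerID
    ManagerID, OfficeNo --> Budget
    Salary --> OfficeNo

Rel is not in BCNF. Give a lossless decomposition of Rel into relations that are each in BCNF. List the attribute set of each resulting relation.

Candidate keys of the original relation: {Budget, Location, OfficeNo}, {Budget, Location, Salary}, {HireDate, JobTitle, Location, OfficeNo}, {HireDate, JobTitle, Location, Salary}, {ManagerID, OfficeNo}, {ManagerID, Salary}.
{Budget, HireDate, JobTitle, Location, ManagerID, OfficeNo, Salary}: {HireDate, JobTitle} determines {Budget, HireDate, JobTitle} here but is not a superkey — split on HireDate, JobTitle --> Budget, giving {Budget, HireDate, JobTitle} and {HireDate, JobTitle, Location, ManagerID, OfficeNo, Salary}.
{Budget, HireDate, JobTitle}: every determinant is a superkey — BCNF.
{HireDate, JobTitle, Location, ManagerID, OfficeNo, Salary}: {Salary} determines {OfficeNo, Salary} here but is not a superkey — split on Salary --> OfficeNo, giving {OfficeNo, Salary} and {HireDate, JobTitle, Location, ManagerID, Salary}.
{OfficeNo, Salary}: every determinant is a superkey — BCNF.
{HireDate, JobTitle, Location, ManagerID, Salary}: every determinant is a superkey — BCNF.

{Budget, HireDate, JobTitle}; {HireDate, JobTitle, Location, ManagerID, Salary}; {OfficeNo, Salary}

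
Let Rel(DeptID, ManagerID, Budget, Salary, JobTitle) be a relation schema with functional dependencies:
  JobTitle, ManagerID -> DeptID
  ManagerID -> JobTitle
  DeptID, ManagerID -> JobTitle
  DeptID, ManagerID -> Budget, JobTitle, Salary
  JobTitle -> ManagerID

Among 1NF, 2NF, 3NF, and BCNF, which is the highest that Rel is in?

BCNF

Candidate keys: {JobTitle}, {ManagerID}. Prime attributes: {JobTitle, ManagerID}.
Every FD has a superkey on the left, so the relation is in BCNF.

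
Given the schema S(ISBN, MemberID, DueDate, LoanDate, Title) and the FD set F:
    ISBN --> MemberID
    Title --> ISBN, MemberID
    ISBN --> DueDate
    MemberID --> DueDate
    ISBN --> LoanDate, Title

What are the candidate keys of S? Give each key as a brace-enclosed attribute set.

{ISBN}, {Title}

Closure of {ISBN} is {DueDate, ISBN, LoanDate, MemberID, Title}, the whole schema; {ISBN} is a candidate key.
Closure of {Title} is {DueDate, ISBN, LoanDate, MemberID, Title}, the whole schema; {Title} is a candidate key.
Any other superkey properly contains one of these, so there are no further candidate keys.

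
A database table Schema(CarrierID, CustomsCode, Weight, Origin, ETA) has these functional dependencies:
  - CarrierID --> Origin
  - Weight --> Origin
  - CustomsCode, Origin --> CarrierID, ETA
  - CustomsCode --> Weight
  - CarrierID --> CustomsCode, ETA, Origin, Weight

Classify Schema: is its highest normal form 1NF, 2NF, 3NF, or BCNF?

2NF

Candidate keys: {CarrierID}, {CustomsCode}. Prime attributes: {CarrierID, CustomsCode}.
Weight --> Origin breaks BCNF: {Weight}⁺ = {Origin, Weight}, so {Weight} is not a superkey.
Weight --> Origin has non-prime {Origin} on the right and a non-superkey on the left, so 3NF fails.
Every candidate key is a single attribute, so no partial dependency is possible; 2NF holds.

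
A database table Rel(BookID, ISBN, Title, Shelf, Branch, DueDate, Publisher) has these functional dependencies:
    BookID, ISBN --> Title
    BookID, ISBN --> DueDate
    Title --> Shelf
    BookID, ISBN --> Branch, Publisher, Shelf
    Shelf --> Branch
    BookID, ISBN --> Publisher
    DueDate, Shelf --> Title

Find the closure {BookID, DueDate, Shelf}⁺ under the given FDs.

Start with {BookID, DueDate, Shelf}.
Shelf --> Branch applies; add {Branch} → now {BookID, Branch, DueDate, Shelf}.
DueDate, Shelf --> Title applies; add {Title} → now {BookID, Branch, DueDate, Shelf, Title}.
No further FD applies.

{BookID, Branch, DueDate, Shelf, Title}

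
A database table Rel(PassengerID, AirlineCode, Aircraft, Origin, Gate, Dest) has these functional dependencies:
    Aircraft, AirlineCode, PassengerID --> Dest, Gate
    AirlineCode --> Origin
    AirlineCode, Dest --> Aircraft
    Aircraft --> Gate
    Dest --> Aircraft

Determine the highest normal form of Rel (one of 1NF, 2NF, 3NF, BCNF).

Candidate keys: {Aircraft, AirlineCode, PassengerID}, {AirlineCode, Dest, PassengerID}. Prime attributes: {Aircraft, AirlineCode, Dest, PassengerID}.
AirlineCode --> Origin: {AirlineCode}⁺ = {AirlineCode, Origin}, which is not all of the attributes, so the left side is not a superkey — BCNF is violated.
AirlineCode --> Origin determines the non-prime attribute {Origin} from a non-superkey — 3NF is violated.
The proper key subset {Aircraft} of {Aircraft, AirlineCode, PassengerID} determines non-prime {Gate}, so the relation is not even in 2NF.

1NF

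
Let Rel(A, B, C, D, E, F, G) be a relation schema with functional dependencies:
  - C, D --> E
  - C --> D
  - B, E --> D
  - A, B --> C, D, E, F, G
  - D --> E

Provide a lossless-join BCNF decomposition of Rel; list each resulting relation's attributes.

Candidate key of the original relation: {A, B}.
In {A, B, C, D, E, F, G}, {C, D} is not a superkey ({C, D}⁺ restricted to this set is {C, D, E}), so split on C, D --> E into {C, D, E} and {A, B, C, D, F, G}.
In {C, D, E}, {D} is not a superkey ({D}⁺ restricted to this set is {D, E}), so split on D --> E into {D, E} and {C, D}.
{D, E}: every determinant is a superkey — BCNF.
{C, D}: every determinant is a superkey — BCNF.
In {A, B, C, D, F, G}, {C} is not a superkey ({C}⁺ restricted to this set is {C, D}), so split on C --> D into {C, D} and {A, B, C, F, G}.
{C, D}: every determinant is a superkey — BCNF.
{A, B, C, F, G}: every determinant is a superkey — BCNF.

{A, B, C, F, G}; {C, D}; {D, E}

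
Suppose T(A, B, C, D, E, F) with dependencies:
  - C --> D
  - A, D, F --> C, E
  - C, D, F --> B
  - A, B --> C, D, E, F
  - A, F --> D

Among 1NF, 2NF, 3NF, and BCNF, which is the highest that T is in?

Candidate keys: {A, B}, {A, F}. Prime attributes: {A, B, F}.
C --> D: {C}⁺ = {C, D}, which is not all of the attributes, so the left side is not a superkey — BCNF is violated.
C --> D determines the non-prime attribute {D} from a non-superkey — 3NF is violated.
No non-prime attribute depends on a proper subset of any candidate key, so 2NF holds.

2NF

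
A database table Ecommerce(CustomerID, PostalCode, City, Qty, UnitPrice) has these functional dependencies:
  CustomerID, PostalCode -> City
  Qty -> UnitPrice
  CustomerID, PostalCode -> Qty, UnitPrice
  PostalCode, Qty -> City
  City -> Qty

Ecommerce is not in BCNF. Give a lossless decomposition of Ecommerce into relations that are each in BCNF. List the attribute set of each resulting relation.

Candidate key of the original relation: {CustomerID, PostalCode}.
{City, CustomerID, PostalCode, Qty, UnitPrice}: {Qty} determines {Qty, UnitPrice} here but is not a superkey — split on Qty -> UnitPrice, giving {Qty, UnitPrice} and {City, CustomerID, PostalCode, Qty}.
{Qty, UnitPrice} is in BCNF.
{City, CustomerID, PostalCode, Qty}: {PostalCode, Qty} determines {City, PostalCode, Qty} here but is not a superkey — split on PostalCode, Qty -> City, giving {City, PostalCode, Qty} and {CustomerID, PostalCode, Qty}.
{City, PostalCode, Qty}: {City} determines {City, Qty} here but is not a superkey — split on City -> Qty, giving {City, Qty} and {City, PostalCode}.
{City, Qty} is in BCNF.
{City, PostalCode} is in BCNF.
{CustomerID, PostalCode, Qty} is in BCNF.

{City, PostalCode}; {City, Qty}; {CustomerID, PostalCode, Qty}; {Qty, UnitPrice}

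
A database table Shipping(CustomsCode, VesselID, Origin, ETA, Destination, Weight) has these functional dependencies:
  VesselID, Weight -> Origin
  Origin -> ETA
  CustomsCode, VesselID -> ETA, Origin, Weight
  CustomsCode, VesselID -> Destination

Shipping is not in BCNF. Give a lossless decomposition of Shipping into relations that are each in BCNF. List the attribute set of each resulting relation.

Candidate key of the original relation: {CustomsCode, VesselID}.
In {CustomsCode, Destination, ETA, Origin, VesselID, Weight}, {VesselID, Weight} is not a superkey ({VesselID, Weight}⁺ restricted to this set is {ETA, Origin, VesselID, Weight}), so split on VesselID, Weight -> ETA, Origin into {ETA, Origin, VesselID, Weight} and {CustomsCode, Destination, VesselID, Weight}.
In {ETA, Origin, VesselID, Weight}, {Origin} is not a superkey ({Origin}⁺ restricted to this set is {ETA, Origin}), so split on Origin -> ETA into {ETA, Origin} and {Origin, VesselID, Weight}.
{ETA, Origin}: every determinant is a superkey — BCNF.
{Origin, VesselID, Weight}: every determinant is a superkey — BCNF.
{CustomsCode, Destination, VesselID, Weight}: every determinant is a superkey — BCNF.

{CustomsCode, Destination, VesselID, Weight}; {ETA, Origin}; {Origin, VesselID, Weight}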